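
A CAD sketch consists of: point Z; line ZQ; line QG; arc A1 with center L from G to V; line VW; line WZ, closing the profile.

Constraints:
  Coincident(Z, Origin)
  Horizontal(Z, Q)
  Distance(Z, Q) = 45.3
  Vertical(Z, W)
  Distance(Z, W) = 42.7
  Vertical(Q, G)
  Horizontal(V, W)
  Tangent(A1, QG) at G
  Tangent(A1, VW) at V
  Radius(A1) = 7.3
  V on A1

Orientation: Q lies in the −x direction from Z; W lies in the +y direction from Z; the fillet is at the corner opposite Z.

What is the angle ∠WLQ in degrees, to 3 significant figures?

113°

Z is at the origin; ZQ is horizontal with |ZQ| = 45.3 and Q on the −x side, so Q = (-45.3, 0.00). ZW is vertical with |ZW| = 42.7 and W on the +y side, so W = (0.00, 42.7). The virtual corner opposite Z is at (-45.3, 42.7). Since A1 is tangent to QG there, LG ⟂ QG and since A1 is tangent to VW there, LV ⟂ VW, with radius 7.3, so the center L sits 7.3 in from both sides at L = (-38.0, 35.4). Then cos ∠WLQ = LW·LQ / (|LW||LQ|), giving 113°.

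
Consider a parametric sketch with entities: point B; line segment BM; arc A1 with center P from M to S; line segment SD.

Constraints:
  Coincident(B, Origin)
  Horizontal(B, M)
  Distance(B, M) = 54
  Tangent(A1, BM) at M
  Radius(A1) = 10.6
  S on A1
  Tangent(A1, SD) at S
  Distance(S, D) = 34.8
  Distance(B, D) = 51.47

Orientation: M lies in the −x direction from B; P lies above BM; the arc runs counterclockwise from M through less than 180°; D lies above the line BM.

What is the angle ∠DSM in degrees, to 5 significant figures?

144.67°

B is at the origin; BM is horizontal with |BM| = 54.0 and M on the −x side, so M = (-54.000, 0.0000). Tangency of A1 to BM means the radius PM is perpendicular to BM, so P = M + (0, 10.6) = (-54.000, 10.600). Since PS ⟂ SD (tangency), |PD| = √(10.6² + 34.8²) = 36.379 regardless of where S sits on A1. So D lies on both circle(B, 51.47) and circle(P, 36.379); the above-BM intersection is D = (-32.478, 39.929). S is the foot of the tangent from D: S = (-43.998, 7.0911).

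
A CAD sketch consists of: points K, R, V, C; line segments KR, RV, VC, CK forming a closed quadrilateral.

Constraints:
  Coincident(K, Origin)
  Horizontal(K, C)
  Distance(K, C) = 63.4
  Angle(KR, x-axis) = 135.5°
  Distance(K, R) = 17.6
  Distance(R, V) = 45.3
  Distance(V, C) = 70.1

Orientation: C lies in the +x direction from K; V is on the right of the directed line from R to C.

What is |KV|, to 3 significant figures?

31.0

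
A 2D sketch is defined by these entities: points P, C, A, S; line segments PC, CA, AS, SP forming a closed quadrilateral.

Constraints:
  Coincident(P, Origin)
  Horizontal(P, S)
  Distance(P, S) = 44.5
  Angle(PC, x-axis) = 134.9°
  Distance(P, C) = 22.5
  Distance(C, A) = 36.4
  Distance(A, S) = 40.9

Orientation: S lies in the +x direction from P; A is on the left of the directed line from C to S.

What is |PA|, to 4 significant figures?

35.25

P is at the origin; P and S share the same y with |PS| = 44.5 and S in +x, so S = (44.5, 0). PC runs at 134.9° with |PC| = 22.5, so C = (-15.88, 15.94). A is determined by |CA| = 36.4 and |AS| = 40.9 together: it lies at the intersection of circle(C, 36.4) and circle(S, 40.9). With |CS| = 62.45, the foot of the radical line on CS is 28.44 from C and the perpendicular offset is √(36.4² − 28.44²) = 22.72. Taking the left-of-CS solution: A = (17.41, 30.65).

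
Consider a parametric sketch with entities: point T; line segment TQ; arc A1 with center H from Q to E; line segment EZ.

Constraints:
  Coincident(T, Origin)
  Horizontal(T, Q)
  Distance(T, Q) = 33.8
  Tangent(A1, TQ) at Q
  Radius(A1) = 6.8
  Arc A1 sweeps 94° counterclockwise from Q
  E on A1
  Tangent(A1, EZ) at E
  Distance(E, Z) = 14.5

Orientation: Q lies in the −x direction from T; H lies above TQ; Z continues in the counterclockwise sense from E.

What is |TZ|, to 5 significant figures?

35.470

On A1, Q sits at bearing -90° from H; a 94° counterclockwise sweep puts E at bearing 4°, so E = H + 6.8·(cos 4°, sin 4°) = (-27.017, 7.2743). Since A1 is tangent to EZ there, HE ⟂ EZ, so EZ runs along (−sin 4°, cos 4°); with |EZ| = 14.5, Z = (-28.028, 21.739). Then |TZ| = |Z − T| = 35.470.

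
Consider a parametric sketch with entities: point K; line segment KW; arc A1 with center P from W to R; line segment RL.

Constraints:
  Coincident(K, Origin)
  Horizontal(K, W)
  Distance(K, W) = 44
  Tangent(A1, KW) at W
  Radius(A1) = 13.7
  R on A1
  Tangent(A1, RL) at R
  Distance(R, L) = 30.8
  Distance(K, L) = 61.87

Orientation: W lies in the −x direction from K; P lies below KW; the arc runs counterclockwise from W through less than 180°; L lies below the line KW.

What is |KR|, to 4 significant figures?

59.49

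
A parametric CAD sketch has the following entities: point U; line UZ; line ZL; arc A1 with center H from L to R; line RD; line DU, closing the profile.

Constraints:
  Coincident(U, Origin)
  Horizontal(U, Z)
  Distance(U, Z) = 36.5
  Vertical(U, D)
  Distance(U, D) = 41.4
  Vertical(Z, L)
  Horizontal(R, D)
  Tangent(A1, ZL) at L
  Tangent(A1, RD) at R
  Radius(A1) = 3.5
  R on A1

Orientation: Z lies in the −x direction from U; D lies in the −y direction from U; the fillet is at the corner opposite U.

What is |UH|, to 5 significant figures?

50.253

U is at the origin; U and Z share the same y with |UZ| = 36.5 and Z on the −x side, so Z = (-36.500, 0.0000). U and D share the same x with |UD| = 41.4 and D on the −y side, so D = (0.0000, -41.400). The virtual corner opposite U is at (-36.500, -41.400). Tangency of A1 to ZL means the radius HL is perpendicular to ZL and the tangent condition forces HR to be normal to RD, with radius 3.5, so the center H sits 3.5 in from both sides at H = (-33.000, -37.900). Then |UH| = |H − U| = 50.253.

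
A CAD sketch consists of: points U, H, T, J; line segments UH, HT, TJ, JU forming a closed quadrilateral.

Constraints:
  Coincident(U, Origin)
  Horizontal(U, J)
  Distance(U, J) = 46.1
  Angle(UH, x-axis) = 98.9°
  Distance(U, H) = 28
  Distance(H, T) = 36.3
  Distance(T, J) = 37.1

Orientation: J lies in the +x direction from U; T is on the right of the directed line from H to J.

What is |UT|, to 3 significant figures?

11.2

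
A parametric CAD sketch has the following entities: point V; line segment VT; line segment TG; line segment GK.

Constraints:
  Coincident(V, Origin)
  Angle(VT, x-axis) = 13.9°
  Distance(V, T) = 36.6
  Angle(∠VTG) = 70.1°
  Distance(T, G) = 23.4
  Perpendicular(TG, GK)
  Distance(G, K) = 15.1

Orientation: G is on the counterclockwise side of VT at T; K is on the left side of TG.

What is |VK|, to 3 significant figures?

22.2

V is at the origin; VT runs at 13.9° with length 36.6, so T = 36.6·(cos 13.9°, sin 13.9°) = (35.5, 8.79). ∠VTG = 70.1°, so TG runs at 13.9° + (180° − 70.1°) = 124° from the x-axis; with |TG| = 23.4, G = T + 23.4·(cos 124°, sin 124°) = (22.5, 28.2). The perpendicularity gives GK at right angles to TG; with |GK| = 15.1 on the left of TG, K = G + 15.1·(-0.831, -0.556) = (9.96, 19.8). Then |VK| = |K − V| = 22.2.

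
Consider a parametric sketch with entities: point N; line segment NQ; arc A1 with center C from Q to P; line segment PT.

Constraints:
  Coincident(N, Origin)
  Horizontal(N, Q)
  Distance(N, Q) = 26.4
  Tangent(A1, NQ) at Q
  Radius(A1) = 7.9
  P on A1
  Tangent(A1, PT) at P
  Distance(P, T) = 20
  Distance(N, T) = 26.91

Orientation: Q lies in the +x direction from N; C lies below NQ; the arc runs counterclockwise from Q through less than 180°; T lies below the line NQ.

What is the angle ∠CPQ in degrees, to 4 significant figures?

54.97°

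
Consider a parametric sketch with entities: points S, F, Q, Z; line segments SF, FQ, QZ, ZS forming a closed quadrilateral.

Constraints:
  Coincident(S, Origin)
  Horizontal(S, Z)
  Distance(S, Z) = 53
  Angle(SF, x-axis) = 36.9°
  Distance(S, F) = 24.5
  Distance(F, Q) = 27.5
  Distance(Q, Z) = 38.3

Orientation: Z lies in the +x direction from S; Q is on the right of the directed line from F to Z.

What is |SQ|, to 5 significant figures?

21.072

Checks: |FQ| = 27.50 ✓; |QZ| = 38.30 ✓.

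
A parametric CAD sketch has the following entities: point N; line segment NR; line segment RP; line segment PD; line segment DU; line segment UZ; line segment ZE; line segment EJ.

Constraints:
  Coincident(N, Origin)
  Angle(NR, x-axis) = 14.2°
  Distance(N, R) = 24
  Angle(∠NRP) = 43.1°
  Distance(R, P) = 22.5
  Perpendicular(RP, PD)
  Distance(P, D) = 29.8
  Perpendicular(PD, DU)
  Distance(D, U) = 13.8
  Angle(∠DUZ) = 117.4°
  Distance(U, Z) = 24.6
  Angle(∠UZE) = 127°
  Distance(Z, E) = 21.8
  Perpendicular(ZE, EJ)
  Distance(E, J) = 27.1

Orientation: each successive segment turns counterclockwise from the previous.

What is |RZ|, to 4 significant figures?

8.380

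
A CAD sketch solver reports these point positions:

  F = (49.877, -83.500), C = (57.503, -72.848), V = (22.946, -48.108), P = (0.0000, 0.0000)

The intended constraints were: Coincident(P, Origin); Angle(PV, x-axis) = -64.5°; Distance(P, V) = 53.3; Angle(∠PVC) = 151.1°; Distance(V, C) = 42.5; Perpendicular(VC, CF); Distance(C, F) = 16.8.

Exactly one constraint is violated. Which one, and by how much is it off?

Distance(C, F) = 16.8 — off by 3.70.

P = (0.00, 0.00) ✓; PV at -64.50° ✓; |PV| = 53.30 ✓; ∠PVC = 151.1° ✓; |VC| = 42.50 ✓; ∠(VC, CF) = 90.00° ✓; |CF| = 13.10 ✗.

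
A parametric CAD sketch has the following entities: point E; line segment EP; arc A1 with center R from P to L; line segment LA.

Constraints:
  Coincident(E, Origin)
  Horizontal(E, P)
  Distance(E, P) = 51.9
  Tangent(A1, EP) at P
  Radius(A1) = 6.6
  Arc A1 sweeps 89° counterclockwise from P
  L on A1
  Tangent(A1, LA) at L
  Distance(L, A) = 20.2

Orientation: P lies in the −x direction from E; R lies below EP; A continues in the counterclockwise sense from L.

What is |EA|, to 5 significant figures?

64.617

On A1, P sits at bearing 90° from R; an 89° counterclockwise sweep puts L at bearing 179°, so L = R + 6.6·(cos 179°, sin 179°) = (-58.499, -6.4848). The tangent condition forces RL to be normal to LA, so LA runs along (−sin 179°, cos 179°); with |LA| = 20.2, A = (-58.852, -26.682). Then |EA| = |A − E| = 64.617.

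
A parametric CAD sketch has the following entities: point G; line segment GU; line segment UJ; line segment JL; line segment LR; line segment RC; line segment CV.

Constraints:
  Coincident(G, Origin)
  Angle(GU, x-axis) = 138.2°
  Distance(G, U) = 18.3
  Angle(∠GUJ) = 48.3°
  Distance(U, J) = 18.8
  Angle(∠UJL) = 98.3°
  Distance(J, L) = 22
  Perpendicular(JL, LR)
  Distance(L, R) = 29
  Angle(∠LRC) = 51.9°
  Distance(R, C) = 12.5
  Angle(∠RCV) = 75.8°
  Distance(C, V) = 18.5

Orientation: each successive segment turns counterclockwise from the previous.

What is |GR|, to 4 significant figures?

22.54

G is at the origin; GU runs at 138.2° with length 18.3, so U = (-13.64, 12.20). ∠GUJ = 48.3° gives UJ at -90.10° from the x-axis; with |UJ| = 18.8, J = (-13.68, -6.602). ∠UJL = 98.3° gives JL at -8.400° from the x-axis; with |JL| = 22.0, L = (8.089, -9.816). The perpendicularity gives LR at right angles to JL, so LR runs at 81.60°; with |LR| = 29.0, R = (12.33, 18.87). Then |GR| = |R − G| = 22.54.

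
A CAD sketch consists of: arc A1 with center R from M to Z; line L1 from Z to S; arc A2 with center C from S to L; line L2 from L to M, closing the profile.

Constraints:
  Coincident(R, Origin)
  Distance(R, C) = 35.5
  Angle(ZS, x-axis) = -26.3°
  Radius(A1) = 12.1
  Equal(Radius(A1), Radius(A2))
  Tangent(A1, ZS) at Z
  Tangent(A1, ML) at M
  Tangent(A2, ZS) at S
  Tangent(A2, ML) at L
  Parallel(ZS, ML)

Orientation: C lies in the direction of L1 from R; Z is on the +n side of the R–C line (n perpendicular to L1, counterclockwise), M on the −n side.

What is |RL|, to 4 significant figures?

37.51

Tangency of A1 to both parallel lines with radius 12.1 puts Z and M at R ± 12.1·n: Z = (5.361, 10.85), M = (-5.361, -10.85). Equal radii place S and L the same way about C: S = C + 12.1·n = (37.19, -4.882), L = C − 12.1·n = (26.46, -26.58). Then |RL| = |L − R| = 37.51.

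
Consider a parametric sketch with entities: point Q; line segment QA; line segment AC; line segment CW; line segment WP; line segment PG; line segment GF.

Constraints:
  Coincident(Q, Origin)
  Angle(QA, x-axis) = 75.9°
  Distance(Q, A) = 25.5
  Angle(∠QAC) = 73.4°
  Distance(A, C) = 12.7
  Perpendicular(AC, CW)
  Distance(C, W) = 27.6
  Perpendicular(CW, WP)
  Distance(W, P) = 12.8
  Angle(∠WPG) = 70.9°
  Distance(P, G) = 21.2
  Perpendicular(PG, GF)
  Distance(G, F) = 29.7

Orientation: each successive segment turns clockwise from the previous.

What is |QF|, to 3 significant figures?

28.5

Q is at the origin; QA runs at 75.9° with length 25.5, so A = (6.21, 24.7). ∠QAC = 73.4° gives AC at -30.7° from the x-axis; with |AC| = 12.7, C = (17.1, 18.2). The perpendicularity gives CW at right angles to AC, so CW runs at -121°; with |CW| = 27.6, W = (3.04, -5.48). The perpendicularity gives WP at right angles to CW, so WP runs at 149°; with |WP| = 12.8, P = (-7.96, 1.05). ∠WPG = 70.9° gives PG at 40.2° from the x-axis; with |PG| = 21.2, G = (8.23, 14.7). The perpendicularity gives GF at right angles to PG, so GF runs at -49.8°; with |GF| = 29.7, F = (27.4, -7.95). Then |QF| = |F − Q| = 28.5.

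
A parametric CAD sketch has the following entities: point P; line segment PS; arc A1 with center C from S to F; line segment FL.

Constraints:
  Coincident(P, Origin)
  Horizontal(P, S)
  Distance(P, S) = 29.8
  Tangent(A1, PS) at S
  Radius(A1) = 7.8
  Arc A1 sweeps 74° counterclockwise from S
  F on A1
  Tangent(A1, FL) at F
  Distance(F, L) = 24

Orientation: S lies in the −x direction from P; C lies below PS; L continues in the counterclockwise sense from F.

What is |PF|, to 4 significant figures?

37.72

P is at the origin; P and S share the same y with |PS| = 29.8 and S on the −x side, so S = (-29.80, 0.000). Tangency of A1 to PS means the radius CS is perpendicular to PS, so C = S + (0, -7.8) = (-29.80, -7.800). On A1, S sits at bearing 90° from C; a 74° counterclockwise sweep puts F at bearing 164°, so F = C + 7.8·(cos 164°, sin 164°) = (-37.30, -5.650). Then |PF| = |F − P| = 37.72.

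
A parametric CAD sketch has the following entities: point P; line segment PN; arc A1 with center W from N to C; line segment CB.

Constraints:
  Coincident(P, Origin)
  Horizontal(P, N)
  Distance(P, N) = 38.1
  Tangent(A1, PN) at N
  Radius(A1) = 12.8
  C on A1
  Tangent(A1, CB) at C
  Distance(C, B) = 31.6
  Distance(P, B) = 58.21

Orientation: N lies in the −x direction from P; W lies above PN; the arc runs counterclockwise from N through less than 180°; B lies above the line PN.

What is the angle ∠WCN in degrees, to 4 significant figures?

36.82°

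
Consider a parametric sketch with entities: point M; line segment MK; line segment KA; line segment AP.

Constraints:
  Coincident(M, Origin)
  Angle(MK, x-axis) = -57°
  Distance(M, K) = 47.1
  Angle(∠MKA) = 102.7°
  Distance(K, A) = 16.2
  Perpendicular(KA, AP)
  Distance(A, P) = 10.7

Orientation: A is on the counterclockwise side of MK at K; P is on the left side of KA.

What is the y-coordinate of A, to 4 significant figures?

-33.88

M is at the origin; MK runs at -57.0° with length 47.1, so K = 47.1·(cos -57.0°, sin -57.0°) = (25.65, -39.50). ∠MKA = 102.7°, so KA runs at -57.0° + (180° − 102.7°) = 20.30° from the x-axis; with |KA| = 16.2, A = K + 16.2·(cos 20.30°, sin 20.30°) = (40.85, -33.88). So A.y = -33.88.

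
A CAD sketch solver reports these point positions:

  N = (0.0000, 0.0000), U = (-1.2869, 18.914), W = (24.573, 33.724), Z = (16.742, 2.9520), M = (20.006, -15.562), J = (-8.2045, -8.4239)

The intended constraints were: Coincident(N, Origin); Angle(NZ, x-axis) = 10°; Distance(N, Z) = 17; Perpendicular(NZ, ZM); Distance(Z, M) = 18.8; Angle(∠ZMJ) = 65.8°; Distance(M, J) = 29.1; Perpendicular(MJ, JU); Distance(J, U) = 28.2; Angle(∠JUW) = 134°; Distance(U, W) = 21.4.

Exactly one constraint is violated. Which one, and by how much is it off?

Distance(U, W) = 21.4 — off by 8.40.

N = (0.00, 0.00) ✓; NZ at 10.00° ✓; |NZ| = 17.00 ✓; ∠(NZ, ZM) = 90.00° ✓; |ZM| = 18.80 ✓; ∠ZMJ = 65.80° ✓; |MJ| = 29.10 ✓; ∠(MJ, JU) = 90.00° ✓; |JU| = 28.20 ✓; ∠JUW = 134.0° ✓; |UW| = 29.80 ✗.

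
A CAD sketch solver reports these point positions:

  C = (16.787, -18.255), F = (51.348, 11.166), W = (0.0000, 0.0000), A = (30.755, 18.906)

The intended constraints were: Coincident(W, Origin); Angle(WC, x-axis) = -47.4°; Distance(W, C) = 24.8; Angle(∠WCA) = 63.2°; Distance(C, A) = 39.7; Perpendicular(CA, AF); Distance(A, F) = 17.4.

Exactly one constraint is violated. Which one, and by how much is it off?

Distance(A, F) = 17.4 — off by 4.60.

W = (0.00, 0.00) ✓; WC at -47.40° ✓; |WC| = 24.80 ✓; ∠WCA = 63.20° ✓; |CA| = 39.70 ✓; ∠(CA, AF) = 90.00° ✓; |AF| = 22.00 ✗.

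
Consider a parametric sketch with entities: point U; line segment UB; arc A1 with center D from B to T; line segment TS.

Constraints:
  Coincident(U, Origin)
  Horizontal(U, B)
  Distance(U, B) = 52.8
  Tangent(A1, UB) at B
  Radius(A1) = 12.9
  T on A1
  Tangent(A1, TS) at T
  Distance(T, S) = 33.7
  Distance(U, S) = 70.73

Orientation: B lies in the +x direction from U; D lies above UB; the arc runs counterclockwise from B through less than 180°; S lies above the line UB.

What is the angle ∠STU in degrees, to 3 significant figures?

81.9°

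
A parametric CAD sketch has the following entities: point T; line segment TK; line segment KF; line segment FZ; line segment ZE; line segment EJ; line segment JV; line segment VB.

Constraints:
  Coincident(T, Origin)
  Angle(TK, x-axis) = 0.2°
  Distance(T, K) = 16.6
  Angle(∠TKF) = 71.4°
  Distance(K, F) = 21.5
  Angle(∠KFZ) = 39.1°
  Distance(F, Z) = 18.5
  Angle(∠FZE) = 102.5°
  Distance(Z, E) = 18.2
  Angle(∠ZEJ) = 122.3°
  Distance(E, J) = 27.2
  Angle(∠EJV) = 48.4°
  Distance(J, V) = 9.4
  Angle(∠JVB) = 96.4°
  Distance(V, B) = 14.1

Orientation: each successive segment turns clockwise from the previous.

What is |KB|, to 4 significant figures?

11.64

T is at the origin; TK runs at 0.2° with length 16.6, so K = (16.60, 0.05794). ∠TKF = 71.4° gives KF at -108.4° from the x-axis; with |KF| = 21.5, F = (9.813, -20.34). ∠KFZ = 39.1° gives FZ at 110.7° from the x-axis; with |FZ| = 18.5, Z = (3.274, -3.037). ∠FZE = 102.5° gives ZE at 33.20° from the x-axis; with |ZE| = 18.2, E = (18.50, 6.928). ∠ZEJ = 122.3° gives EJ at -24.50° from the x-axis; with |EJ| = 27.2, J = (43.25, -4.351). ∠EJV = 48.4° gives JV at -156.1° from the x-axis; with |JV| = 9.4, V = (34.66, -8.160). ∠JVB = 96.4° gives VB at 120.3° from the x-axis; with |VB| = 14.1, B = (27.55, 4.014). Then |KB| = |B − K| = 11.64.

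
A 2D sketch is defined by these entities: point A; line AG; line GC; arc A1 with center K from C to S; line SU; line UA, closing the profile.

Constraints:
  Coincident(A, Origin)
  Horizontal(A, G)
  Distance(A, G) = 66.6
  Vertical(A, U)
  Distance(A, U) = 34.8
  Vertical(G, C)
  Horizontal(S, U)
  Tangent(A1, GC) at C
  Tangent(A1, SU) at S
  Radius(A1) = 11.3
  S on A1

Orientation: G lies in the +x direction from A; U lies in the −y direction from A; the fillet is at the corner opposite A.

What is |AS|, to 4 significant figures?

65.34

A is at the origin; A and G share the same y with |AG| = 66.6 and G on the +x side, so G = (66.60, 0.000). A and U share the same x with |AU| = 34.8 and U on the −y side, so U = (0.000, -34.80). The virtual corner opposite A is at (66.60, -34.80). Tangency of A1 to GC means the radius KC is perpendicular to GC and since A1 is tangent to SU there, KS ⟂ SU, with radius 11.3, so the center K sits 11.3 in from both sides at K = (55.30, -23.50). That places the tangent points at C = (66.60, -23.50) on GC and S = (55.30, -34.80) on SU. Then |AS| = |S − A| = 65.34.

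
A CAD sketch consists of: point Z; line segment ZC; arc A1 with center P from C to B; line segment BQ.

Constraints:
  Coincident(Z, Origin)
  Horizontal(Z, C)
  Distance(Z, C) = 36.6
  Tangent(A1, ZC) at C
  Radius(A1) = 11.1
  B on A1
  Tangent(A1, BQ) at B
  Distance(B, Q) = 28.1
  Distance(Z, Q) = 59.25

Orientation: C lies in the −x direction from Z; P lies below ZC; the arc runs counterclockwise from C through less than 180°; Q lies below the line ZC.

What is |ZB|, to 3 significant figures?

49.3

Checks: |PB| = 11.10 ✓; ∠(PB, BQ) = 90.00° ✓; |BQ| = 28.10 ✓; |ZQ| = 59.25 ✓.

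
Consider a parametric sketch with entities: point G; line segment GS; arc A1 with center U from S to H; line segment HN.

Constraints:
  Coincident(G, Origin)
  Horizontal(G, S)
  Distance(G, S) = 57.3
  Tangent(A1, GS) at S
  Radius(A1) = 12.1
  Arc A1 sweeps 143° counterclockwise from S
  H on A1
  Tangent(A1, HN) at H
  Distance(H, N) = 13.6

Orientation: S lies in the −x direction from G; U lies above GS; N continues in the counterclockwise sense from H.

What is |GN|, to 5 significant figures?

67.847

On A1, S sits at bearing -90° from U; a 143° counterclockwise sweep puts H at bearing 53°, so H = U + 12.1·(cos 53°, sin 53°) = (-50.018, 21.763). The tangent condition forces UH to be normal to HN, so HN runs along (−sin 53°, cos 53°); with |HN| = 13.6, N = (-60.879, 29.948). Then |GN| = |N − G| = 67.847.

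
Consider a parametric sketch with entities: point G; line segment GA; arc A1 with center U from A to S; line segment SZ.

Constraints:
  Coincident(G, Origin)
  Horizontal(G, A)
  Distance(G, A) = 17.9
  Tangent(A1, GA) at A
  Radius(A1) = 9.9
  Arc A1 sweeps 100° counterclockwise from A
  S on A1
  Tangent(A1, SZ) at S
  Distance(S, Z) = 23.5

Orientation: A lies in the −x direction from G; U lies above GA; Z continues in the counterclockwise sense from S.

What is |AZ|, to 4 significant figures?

35.22

On A1, A sits at bearing -90° from U; a 100° counterclockwise sweep puts S at bearing 10°, so S = U + 9.9·(cos 10°, sin 10°) = (-8.150, 11.62). The tangent condition forces US to be normal to SZ, so SZ runs along (−sin 10°, cos 10°); with |SZ| = 23.5, Z = (-12.23, 34.76). Then |AZ| = |Z − A| = 35.22.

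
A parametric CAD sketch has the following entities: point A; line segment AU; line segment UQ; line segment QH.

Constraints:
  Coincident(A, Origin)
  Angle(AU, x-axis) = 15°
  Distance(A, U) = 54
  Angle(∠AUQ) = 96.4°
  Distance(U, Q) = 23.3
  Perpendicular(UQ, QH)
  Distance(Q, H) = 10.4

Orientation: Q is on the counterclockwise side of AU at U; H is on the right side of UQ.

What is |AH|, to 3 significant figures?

70.5

A is at the origin; AU runs at 15.0° with length 54.0, so U = 54.0·(cos 15.0°, sin 15.0°) = (52.2, 14.0). ∠AUQ = 96.4°, so UQ runs at 15.0° + (180° − 96.4°) = 98.6° from the x-axis; with |UQ| = 23.3, Q = U + 23.3·(cos 98.6°, sin 98.6°) = (48.7, 37.0). The perpendicularity gives QH at right angles to UQ; with |QH| = 10.4 on the right of UQ, H = Q + 10.4·(0.989, 0.150) = (59.0, 38.6). Then |AH| = |H − A| = 70.5.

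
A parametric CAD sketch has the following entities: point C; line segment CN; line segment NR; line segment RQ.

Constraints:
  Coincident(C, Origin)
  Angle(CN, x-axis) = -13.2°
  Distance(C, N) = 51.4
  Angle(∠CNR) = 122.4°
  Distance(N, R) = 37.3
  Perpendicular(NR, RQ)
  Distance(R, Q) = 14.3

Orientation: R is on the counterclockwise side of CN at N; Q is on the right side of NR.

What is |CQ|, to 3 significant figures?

86.8

C is at the origin; CN runs at -13.2° with length 51.4, so N = 51.4·(cos -13.2°, sin -13.2°) = (50.0, -11.7). ∠CNR = 122.4°, so NR runs at -13.2° + (180° − 122.4°) = 44.4° from the x-axis; with |NR| = 37.3, R = N + 37.3·(cos 44.4°, sin 44.4°) = (76.7, 14.4). NR ⟂ RQ; with |RQ| = 14.3 on the right of NR, Q = R + 14.3·(0.700, -0.714) = (86.7, 4.14). Then |CQ| = |Q − C| = 86.8.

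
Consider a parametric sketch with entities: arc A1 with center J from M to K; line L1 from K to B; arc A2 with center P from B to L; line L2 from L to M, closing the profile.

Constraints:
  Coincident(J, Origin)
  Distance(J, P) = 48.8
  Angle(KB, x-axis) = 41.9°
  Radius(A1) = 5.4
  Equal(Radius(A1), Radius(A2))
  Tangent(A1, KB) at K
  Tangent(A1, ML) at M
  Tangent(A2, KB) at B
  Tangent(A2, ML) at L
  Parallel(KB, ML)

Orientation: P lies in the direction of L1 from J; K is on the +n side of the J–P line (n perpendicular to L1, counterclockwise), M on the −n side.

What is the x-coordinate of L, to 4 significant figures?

39.93

The slot axis is L1's direction at 41.9°, so u = (cos 41.9°, sin 41.9°) = (0.7443, 0.6678) and n = (−sin 41.9°, cos 41.9°) = (-0.6678, 0.7443). J is at the origin and P lies 48.8 along u from J, so P = 48.8·u = (36.32, 32.59). Tangency of A1 to both parallel lines with radius 5.4 puts K and M at J ± 5.4·n: K = (-3.606, 4.019), M = (3.606, -4.019). Equal radii place B and L the same way about P: B = P + 5.4·n = (32.72, 36.61), L = P − 5.4·n = (39.93, 28.57). So L.x = 39.93.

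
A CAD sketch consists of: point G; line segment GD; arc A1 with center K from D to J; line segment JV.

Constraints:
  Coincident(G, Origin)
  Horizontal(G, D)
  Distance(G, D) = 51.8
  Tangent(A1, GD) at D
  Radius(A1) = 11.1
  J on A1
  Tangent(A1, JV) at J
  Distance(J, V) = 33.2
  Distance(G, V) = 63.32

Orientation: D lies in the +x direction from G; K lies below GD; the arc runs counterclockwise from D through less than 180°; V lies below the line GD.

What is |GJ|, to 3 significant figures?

42.6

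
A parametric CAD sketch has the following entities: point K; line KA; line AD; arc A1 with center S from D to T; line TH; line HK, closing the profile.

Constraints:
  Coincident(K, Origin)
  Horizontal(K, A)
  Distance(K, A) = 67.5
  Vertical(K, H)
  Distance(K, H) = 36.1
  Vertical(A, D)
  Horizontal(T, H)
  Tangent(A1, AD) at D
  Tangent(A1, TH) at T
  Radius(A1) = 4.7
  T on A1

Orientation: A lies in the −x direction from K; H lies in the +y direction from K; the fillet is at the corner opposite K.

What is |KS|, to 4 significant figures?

70.21

KH is vertical with |KH| = 36.1 and H on the +y side, so H = (0.000, 36.10). The virtual corner opposite K is at (-67.50, 36.10). Tangency of A1 to AD means the radius SD is perpendicular to AD and tangency of A1 to TH means the radius ST is perpendicular to TH, with radius 4.7, so the center S sits 4.7 in from both sides at S = (-62.80, 31.40). Then |KS| = |S − K| = 70.21.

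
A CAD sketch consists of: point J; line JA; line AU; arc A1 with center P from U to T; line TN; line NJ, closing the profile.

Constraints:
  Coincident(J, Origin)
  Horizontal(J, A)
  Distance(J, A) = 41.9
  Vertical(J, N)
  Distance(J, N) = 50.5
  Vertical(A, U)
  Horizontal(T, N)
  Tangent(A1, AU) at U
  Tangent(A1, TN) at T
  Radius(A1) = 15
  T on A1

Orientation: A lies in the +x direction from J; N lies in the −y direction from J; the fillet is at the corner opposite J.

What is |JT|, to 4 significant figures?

57.22

J is at the origin; J and A share the same y with |JA| = 41.9 and A on the +x side, so A = (41.90, 0.000). J and N share the same x with |JN| = 50.5 and N on the −y side, so N = (0.000, -50.50). The virtual corner opposite J is at (41.90, -50.50). The tangent condition forces PU to be normal to AU and tangency of A1 to TN means the radius PT is perpendicular to TN, with radius 15.0, so the center P sits 15.0 in from both sides at P = (26.90, -35.50). That places the tangent points at U = (41.90, -35.50) on AU and T = (26.90, -50.50) on TN. Then |JT| = |T − J| = 57.22.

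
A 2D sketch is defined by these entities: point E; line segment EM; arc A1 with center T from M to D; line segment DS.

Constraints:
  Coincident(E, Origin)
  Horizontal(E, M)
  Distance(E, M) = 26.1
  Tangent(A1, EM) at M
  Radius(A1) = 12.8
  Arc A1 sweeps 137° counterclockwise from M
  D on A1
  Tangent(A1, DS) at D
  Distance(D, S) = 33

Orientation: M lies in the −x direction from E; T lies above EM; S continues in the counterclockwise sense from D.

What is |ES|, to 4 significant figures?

60.97

On A1, M sits at bearing -90° from T; a 137° counterclockwise sweep puts D at bearing 47°, so D = T + 12.8·(cos 47°, sin 47°) = (-17.37, 22.16). A1 meets DS tangentially, so TD is at right angles to DS, so DS runs along (−sin 47°, cos 47°); with |DS| = 33.0, S = (-41.51, 44.67). Then |ES| = |S − E| = 60.97.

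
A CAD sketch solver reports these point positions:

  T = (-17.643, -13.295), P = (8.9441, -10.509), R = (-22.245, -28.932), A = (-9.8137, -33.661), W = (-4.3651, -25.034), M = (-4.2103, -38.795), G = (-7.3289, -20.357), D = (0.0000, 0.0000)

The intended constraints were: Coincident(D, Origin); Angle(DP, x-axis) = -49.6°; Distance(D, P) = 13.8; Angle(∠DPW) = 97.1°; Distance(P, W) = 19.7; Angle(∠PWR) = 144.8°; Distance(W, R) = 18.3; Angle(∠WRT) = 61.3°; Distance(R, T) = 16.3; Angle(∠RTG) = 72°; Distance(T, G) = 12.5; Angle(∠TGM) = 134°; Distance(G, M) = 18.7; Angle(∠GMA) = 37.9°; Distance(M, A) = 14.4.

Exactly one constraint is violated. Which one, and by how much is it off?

Distance(M, A) = 14.4 — off by 6.80.

D = (0.00, 0.00) ✓; DP at -49.60° ✓; |DP| = 13.80 ✓; ∠DPW = 97.10° ✓; |PW| = 19.70 ✓; ∠PWR = 144.8° ✓; |WR| = 18.30 ✓; ∠WRT = 61.30° ✓; |RT| = 16.30 ✓; ∠RTG = 72.00° ✓; |TG| = 12.50 ✓; ∠TGM = 134.0° ✓; |GM| = 18.70 ✓; ∠GMA = 37.90° ✓; |MA| = 7.600 ✗.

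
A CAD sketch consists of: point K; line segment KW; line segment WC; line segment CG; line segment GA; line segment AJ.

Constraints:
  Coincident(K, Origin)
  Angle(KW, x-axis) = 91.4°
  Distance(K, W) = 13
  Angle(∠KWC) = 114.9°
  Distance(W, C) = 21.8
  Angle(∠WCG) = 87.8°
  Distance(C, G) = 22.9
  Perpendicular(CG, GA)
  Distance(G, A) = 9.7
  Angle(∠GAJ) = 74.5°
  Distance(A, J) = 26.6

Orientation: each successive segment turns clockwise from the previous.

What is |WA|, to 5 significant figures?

25.156

∠WCG = 87.8° gives CG at -65.900° from the x-axis; with |CG| = 22.9, G = (28.577, 1.7512). The perpendicularity gives GA at right angles to CG, so GA runs at -155.90°; with |GA| = 9.7, A = (19.722, -2.2096). Then |WA| = |A − W| = 25.156.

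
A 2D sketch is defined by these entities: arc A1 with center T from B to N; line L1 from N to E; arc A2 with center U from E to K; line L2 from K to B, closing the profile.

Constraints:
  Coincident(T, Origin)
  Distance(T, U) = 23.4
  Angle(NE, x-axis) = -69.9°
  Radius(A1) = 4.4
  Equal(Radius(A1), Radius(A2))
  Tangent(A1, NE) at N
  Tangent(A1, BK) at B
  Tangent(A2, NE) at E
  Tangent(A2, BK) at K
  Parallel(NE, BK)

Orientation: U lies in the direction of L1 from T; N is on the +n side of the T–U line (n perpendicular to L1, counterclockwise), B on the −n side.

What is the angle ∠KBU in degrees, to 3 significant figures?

10.6°

Tangency of A1 to both parallel lines with radius 4.4 puts N and B at T ± 4.4·n: N = (4.13, 1.51), B = (-4.13, -1.51). Equal radii place E and K the same way about U: E = U + 4.4·n = (12.2, -20.5), K = U − 4.4·n = (3.91, -23.5). Then cos ∠KBU = BK·BU / (|BK||BU|), giving 10.6°.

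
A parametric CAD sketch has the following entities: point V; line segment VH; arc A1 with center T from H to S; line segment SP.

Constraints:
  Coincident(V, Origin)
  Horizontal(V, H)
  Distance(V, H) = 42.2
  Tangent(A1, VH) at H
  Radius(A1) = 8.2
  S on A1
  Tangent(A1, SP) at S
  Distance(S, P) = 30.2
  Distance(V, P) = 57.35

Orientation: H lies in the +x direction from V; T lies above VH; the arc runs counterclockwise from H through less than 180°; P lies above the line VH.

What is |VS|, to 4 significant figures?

51.16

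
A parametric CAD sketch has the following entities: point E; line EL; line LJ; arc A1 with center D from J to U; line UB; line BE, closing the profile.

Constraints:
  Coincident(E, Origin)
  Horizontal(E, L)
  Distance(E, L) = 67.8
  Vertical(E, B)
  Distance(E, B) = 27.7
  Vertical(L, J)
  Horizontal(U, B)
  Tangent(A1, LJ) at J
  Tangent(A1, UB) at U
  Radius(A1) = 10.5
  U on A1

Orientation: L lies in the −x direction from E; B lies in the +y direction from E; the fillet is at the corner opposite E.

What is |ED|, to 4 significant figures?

59.83

E is at the origin; E and L share the same y with |EL| = 67.8 and L on the −x side, so L = (-67.80, 0.000). E and B share the same x with |EB| = 27.7 and B on the +y side, so B = (0.000, 27.70). The virtual corner opposite E is at (-67.80, 27.70). A1 meets LJ tangentially, so DJ is at right angles to LJ and the tangent condition forces DU to be normal to UB, with radius 10.5, so the center D sits 10.5 in from both sides at D = (-57.30, 17.20). Then |ED| = |D − E| = 59.83.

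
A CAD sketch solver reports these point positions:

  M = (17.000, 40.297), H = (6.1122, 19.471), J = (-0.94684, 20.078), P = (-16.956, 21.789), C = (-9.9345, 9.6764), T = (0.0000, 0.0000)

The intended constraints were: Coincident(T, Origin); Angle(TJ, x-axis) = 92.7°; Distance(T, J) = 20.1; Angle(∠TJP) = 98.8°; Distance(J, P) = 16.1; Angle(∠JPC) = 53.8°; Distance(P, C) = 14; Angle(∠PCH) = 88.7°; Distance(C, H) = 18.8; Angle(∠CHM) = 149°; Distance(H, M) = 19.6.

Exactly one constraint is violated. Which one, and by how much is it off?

Distance(H, M) = 19.6 — off by 3.90.

T = (0.00, 0.00) ✓; TJ at 92.70° ✓; |TJ| = 20.10 ✓; ∠TJP = 98.80° ✓; |JP| = 16.10 ✓; ∠JPC = 53.80° ✓; |PC| = 14.00 ✓; ∠PCH = 88.70° ✓; |CH| = 18.80 ✓; ∠CHM = 149.0° ✓; |HM| = 23.50 ✗.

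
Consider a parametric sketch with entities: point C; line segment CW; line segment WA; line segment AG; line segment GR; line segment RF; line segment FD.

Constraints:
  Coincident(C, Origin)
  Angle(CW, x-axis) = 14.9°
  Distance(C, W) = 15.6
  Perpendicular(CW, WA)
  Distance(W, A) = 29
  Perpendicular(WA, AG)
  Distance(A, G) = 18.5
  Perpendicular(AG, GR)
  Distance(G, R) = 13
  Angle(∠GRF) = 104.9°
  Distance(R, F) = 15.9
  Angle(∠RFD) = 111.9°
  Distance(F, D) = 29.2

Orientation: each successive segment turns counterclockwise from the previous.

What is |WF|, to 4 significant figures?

12.32

C is at the origin; CW runs at 14.9° with length 15.6, so W = (15.08, 4.011). CW is perpendicular to WA, so WA runs at 104.9°; with |WA| = 29.0, A = (7.619, 32.04). WA is perpendicular to AG, so AG runs at -165.1°; with |AG| = 18.5, G = (-10.26, 27.28). The perpendicularity gives GR at right angles to AG, so GR runs at -75.10°; with |GR| = 13.0, R = (-6.917, 14.72). ∠GRF = 104.9° gives RF at -2.842e-14° from the x-axis; with |RF| = 15.9, F = (8.983, 14.72). Then |WF| = |F − W| = 12.32.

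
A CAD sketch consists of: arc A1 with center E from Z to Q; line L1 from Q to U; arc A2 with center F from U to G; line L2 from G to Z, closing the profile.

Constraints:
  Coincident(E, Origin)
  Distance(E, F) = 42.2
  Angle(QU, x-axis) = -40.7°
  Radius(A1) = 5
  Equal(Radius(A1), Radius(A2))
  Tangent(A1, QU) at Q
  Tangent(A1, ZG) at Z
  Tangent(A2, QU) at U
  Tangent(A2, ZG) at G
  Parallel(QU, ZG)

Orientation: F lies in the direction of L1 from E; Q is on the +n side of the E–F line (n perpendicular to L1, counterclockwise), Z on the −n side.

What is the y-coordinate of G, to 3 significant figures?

-31.3

Tangency of A1 to both parallel lines with radius 5.0 puts Q and Z at E ± 5.0·n: Q = (3.26, 3.79), Z = (-3.26, -3.79). Equal radii place U and G the same way about F: U = F + 5.0·n = (35.3, -23.7), G = F − 5.0·n = (28.7, -31.3). So G.y = -31.3.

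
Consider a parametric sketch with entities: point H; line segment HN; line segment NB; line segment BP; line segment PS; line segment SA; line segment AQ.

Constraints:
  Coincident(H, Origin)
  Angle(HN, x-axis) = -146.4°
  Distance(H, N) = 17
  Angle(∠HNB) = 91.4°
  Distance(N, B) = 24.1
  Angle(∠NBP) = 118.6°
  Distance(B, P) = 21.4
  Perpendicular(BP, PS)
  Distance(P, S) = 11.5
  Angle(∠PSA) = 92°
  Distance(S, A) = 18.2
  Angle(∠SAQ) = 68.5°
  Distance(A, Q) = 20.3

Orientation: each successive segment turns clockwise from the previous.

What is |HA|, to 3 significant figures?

17.5

H is at the origin; HN runs at -146.4° with length 17.0, so N = (-14.2, -9.41). ∠HNB = 91.4° gives NB at 125° from the x-axis; with |NB| = 24.1, B = (-28.0, 10.3). ∠NBP = 118.6° gives BP at 63.6° from the x-axis; with |BP| = 21.4, P = (-18.5, 29.5). The perpendicularity gives PS at right angles to BP, so PS runs at -26.4°; with |PS| = 11.5, S = (-8.17, 24.4). ∠PSA = 92.0° gives SA at -114° from the x-axis; with |SA| = 18.2, A = (-15.7, 7.81). Then |HA| = |A − H| = 17.5.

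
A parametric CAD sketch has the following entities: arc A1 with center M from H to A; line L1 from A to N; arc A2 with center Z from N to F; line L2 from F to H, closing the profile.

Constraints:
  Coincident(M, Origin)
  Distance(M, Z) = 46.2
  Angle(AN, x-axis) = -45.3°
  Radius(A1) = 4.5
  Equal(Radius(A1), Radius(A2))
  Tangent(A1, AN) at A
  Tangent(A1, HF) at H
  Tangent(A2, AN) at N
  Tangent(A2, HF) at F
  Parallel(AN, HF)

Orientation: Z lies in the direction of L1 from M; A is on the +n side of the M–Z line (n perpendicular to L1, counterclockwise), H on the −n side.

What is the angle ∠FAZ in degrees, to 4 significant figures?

5.460°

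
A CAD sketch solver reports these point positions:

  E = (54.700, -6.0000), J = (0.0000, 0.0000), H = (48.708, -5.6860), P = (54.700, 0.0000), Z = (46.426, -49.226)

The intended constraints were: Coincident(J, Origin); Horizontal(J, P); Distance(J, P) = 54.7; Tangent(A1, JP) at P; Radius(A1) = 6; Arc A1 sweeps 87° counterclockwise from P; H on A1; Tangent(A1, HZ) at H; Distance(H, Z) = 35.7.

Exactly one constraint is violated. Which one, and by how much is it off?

Distance(H, Z) = 35.7 — off by 7.90.

J = (0.00, 0.00) ✓; J.y = 0.00, P.y = 0.00 ✓; |JP| = 54.70 ✓; ∠(EP, PJ) = 90.00° ✓; |EP| = 6.000 ✓; bearing(E→H) − bearing(E→P) = 87.00° ✓; |EH| = 6.000 ✓; ∠(EH, HZ) = 90.00° ✓; |HZ| = 43.60 ✗.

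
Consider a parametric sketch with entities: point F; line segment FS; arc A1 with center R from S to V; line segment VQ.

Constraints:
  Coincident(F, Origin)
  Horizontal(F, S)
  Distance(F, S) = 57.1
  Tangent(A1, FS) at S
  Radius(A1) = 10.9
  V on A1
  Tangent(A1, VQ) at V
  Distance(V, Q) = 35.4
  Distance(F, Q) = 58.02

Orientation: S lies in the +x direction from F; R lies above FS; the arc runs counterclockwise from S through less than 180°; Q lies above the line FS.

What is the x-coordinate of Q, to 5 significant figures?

38.823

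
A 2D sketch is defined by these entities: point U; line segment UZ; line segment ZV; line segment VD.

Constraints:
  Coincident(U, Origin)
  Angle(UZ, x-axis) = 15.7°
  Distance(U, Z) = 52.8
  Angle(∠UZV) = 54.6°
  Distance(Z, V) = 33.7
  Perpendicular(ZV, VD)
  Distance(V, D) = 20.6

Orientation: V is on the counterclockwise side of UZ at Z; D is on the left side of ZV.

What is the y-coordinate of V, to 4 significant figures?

35.45

U is at the origin; UZ runs at 15.7° with length 52.8, so Z = 52.8·(cos 15.7°, sin 15.7°) = (50.83, 14.29). ∠UZV = 54.6°, so ZV runs at 15.7° + (180° − 54.6°) = 141.1° from the x-axis; with |ZV| = 33.7, V = Z + 33.7·(cos 141.1°, sin 141.1°) = (24.60, 35.45). So V.y = 35.45.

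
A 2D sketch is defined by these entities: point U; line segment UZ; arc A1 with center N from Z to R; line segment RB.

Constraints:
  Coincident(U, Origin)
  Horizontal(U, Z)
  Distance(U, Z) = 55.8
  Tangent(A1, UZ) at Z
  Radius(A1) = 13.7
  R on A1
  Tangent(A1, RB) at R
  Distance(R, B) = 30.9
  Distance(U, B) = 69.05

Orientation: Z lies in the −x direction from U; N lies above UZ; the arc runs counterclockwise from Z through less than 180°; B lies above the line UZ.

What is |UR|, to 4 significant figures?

45.91

Checks: |NZ| = 13.70 ✓; |NR| = 13.70 ✓; ∠(NR, RB) = 90.00° ✓; |RB| = 30.90 ✓; |UB| = 69.05 ✓.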